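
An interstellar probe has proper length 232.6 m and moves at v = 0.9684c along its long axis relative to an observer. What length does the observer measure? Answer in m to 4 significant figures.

L ≈ 58.01 m

γ = 1/√(1 − 0.9684²) = 4.00959
Length contraction: L = L₀/γ = 232.6/4.00959 = 58.01 m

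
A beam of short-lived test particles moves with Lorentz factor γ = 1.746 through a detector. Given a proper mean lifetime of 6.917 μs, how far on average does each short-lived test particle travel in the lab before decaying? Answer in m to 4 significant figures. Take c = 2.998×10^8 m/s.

d ≈ 2968 m

β = √(1 − 1/γ²) = √(1 − 1/1.746²) = 0.819739
Dilated lifetime: Δt = γτ₀ = 1.746 × 6.917 μs = 12.0771 μs
d = vΔt = 0.819739c × 12.0771 μs = 2.45758×10^8 m/s × 1.20771×10^-5 s = 2968 m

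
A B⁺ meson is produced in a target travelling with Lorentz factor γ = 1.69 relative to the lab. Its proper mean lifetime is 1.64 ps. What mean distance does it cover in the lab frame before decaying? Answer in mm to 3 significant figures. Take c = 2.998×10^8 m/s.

d ≈ 0.670 mm

β = √(1 − 1/γ²) = √(1 − 1/1.69²) = 0.80615
Dilated lifetime: Δt = γτ₀ = 1.69 × 1.64 ps = 2.7716 ps
d = vΔt = 0.80615c × 2.7716 ps = 2.4168×10^8 m/s × 2.7716×10^-12 s = 0.670 mm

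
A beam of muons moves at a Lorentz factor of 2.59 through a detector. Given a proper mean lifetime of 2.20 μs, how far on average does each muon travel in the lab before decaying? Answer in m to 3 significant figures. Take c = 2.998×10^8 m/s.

β = √(1 − 1/γ²) = √(1 − 1/2.59²) = 0.92246
Dilated lifetime: Δt = γτ₀ = 2.59 × 2.20 μs = 5.6980 μs
d = vΔt = 0.92246c × 5.6980 μs = 2.7655×10^8 m/s × 5.6980×10^-6 s = 1580 m

d ≈ 1580 m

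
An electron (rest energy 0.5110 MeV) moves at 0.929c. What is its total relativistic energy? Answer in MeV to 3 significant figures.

E ≈ 1.38 MeV

γ = 1/√(1 − 0.929²) = 2.7021
E = γm₀c² = 2.7021 × 0.5110 MeV = 1.38 MeV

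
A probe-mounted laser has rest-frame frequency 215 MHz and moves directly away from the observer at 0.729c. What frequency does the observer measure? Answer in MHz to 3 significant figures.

Relativistic Doppler: f_obs = f_src √((1−β)/(1+β))
= 215 × √(0.27100/1.7290) = 215 × 0.39590 = 85.1 MHz

f_obs ≈ 85.1 MHz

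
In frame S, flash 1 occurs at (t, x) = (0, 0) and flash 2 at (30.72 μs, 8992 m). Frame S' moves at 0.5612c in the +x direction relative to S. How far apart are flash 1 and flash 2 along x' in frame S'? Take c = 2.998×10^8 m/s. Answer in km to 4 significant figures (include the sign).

Δx' ≈ 4.619 km

γ = 1/√(1 − 0.5612²) = 1.20820
Δx' = γ(Δx − vΔt) = 1.20820 × (8992 m − 0.5612×(2.998×10^8 m/s)×30.72×10^-6 s)
= 1.20820 × (3823.43 m) = 4.619 km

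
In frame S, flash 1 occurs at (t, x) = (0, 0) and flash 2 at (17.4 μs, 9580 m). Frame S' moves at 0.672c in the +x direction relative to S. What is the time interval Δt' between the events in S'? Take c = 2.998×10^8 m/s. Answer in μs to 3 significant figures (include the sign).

Δt' ≈ -5.50 μs

γ = 1/√(1 − 0.672²) = 1.3503
Δt' = γ(Δt − vΔx/c²) = 1.3503 × (17.4 μs − 0.672×9580 m / (2.998×10^8 m/s))
= 1.3503 × (-4.0735 μs) = -5.50 μs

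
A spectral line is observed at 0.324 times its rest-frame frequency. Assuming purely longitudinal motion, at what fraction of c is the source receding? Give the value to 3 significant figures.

β ≈ 0.810

f_obs/f_src = √((1−β)/(1+β)) = 0.324  ⇒  (1−β)/(1+β) = 0.10498
β = |1 − D²|/(1 + D²) = |1 − 0.10498|/(1 + 0.10498) = 0.810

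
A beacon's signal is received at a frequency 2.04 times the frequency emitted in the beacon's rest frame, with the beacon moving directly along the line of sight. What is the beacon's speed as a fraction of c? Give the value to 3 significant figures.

β ≈ 0.613

f_obs/f_src = √((1+β)/(1−β)) = 2.04  ⇒  (1+β)/(1−β) = 4.1616
β = |1 − D²|/(1 + D²) = |1 − 4.1616|/(1 + 4.1616) = 0.613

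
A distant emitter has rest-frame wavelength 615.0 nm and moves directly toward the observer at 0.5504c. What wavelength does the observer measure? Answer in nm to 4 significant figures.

λ_obs ≈ 331.2 nm

Relativistic Doppler: λ_obs = λ_src √((1−β)/(1+β))
= 615.0 × √(0.449600/1.55040) = 615.0 × 0.538507 = 331.2 nm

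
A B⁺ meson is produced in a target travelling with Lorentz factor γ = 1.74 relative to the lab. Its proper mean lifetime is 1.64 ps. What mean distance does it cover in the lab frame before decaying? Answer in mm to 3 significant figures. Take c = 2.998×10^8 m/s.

d ≈ 0.700 mm

β = √(1 − 1/γ²) = √(1 − 1/1.74²) = 0.81836
Dilated lifetime: Δt = γτ₀ = 1.74 × 1.64 ps = 2.8536 ps
d = vΔt = 0.81836c × 2.8536 ps = 2.4534×10^8 m/s × 2.8536×10^-12 s = 0.700 mm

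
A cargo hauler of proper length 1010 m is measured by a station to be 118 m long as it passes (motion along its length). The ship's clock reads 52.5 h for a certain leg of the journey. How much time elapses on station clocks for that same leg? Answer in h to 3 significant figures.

Δt ≈ 449 h

Length contraction ⇒ γ = L₀/L = 1010/118 = 8.5593
Time dilation: Δt = γτ₀ = 8.5593 × 52.5 h = 449 h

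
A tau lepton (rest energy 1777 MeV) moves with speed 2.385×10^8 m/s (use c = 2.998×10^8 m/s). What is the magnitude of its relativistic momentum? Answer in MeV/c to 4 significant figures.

β = v/c = 2.385×10^8 / 2.998×10^8 = 0.795530
γ = 1/√(1 − 0.795530²) = 1.65040
p = γβm₀c = 1.65040 × 0.795530 × 1777 MeV/c = 2333 MeV/c

p ≈ 2333 MeV/c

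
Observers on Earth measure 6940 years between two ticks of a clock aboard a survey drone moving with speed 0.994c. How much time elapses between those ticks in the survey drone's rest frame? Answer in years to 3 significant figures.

τ₀ ≈ 759 years

γ = 1/√(1 − 0.994²) = 9.1424
Proper time: τ₀ = Δt/γ = 6940/9.1424 = 759 years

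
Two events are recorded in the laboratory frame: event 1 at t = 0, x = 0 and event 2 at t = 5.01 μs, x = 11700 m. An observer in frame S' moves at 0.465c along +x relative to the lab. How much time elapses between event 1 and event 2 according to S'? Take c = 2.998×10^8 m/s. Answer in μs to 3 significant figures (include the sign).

Δt' ≈ -14.8 μs

γ = 1/√(1 − 0.465²) = 1.1295
Δt' = γ(Δt − vΔx/c²) = 1.1295 × (5.01 μs − 0.465×11700 m / (2.998×10^8 m/s))
= 1.1295 × (-13.137 μs) = -14.8 μs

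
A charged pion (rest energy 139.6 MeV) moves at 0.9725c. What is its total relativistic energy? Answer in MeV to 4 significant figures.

E ≈ 599.4 MeV

γ = 1/√(1 − 0.9725²) = 4.29364
E = γm₀c² = 4.29364 × 139.6 MeV = 599.4 MeV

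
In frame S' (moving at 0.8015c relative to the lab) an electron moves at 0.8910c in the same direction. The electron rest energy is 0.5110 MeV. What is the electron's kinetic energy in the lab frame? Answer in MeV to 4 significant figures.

K ≈ 2.715 MeV

u_lab = (0.8910 + 0.8015)/(1 + 0.8910×0.8015) = 0.9873776
γ = 1/√(1 − 0.9873776²) = 6.31377
K = (γ − 1)m₀c² = (6.31377 − 1) × 0.5110 = 5.31377 × 0.5110 = 2.715 MeV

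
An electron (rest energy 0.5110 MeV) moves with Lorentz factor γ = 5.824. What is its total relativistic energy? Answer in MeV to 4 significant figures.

γ = 5.824 (given)
E = γm₀c² = 5.824 × 0.5110 MeV = 2.976 MeV

E ≈ 2.976 MeV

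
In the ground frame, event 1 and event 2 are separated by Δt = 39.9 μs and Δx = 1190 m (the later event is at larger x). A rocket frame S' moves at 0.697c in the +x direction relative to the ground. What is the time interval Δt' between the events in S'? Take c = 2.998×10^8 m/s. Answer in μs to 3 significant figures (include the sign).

γ = 1/√(1 − 0.697²) = 1.3946
Δt' = γ(Δt − vΔx/c²) = 1.3946 × (39.9 μs − 0.697×1190 m / (2.998×10^8 m/s))
= 1.3946 × (37.133 μs) = 51.8 μs

Δt' ≈ 51.8 μs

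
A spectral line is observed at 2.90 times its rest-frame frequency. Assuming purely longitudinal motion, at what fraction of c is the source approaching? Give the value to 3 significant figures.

f_obs/f_src = √((1+β)/(1−β)) = 2.90  ⇒  (1+β)/(1−β) = 8.4100
β = |1 − D²|/(1 + D²) = |1 − 8.4100|/(1 + 8.4100) = 0.787

β ≈ 0.787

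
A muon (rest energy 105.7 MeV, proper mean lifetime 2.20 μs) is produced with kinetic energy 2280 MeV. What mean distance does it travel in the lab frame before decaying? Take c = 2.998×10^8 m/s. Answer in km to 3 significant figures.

γ = 1 + K/(m₀c²) = 1 + 2280/105.7 = 22.570
β = √(1 − 1/γ²) = 0.99902
Dilated lifetime: γτ₀ = 22.570 × 2.20 μs = 49.655 μs
d = βc·γτ₀ = 0.99902 × (2.998×10^8 m/s) × 4.9655×10^-5 s = 14.9 km

d ≈ 14.9 km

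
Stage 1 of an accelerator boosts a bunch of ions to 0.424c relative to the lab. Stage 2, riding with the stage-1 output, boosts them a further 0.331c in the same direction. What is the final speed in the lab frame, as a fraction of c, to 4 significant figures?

Compose boost 2: (0.331 + 0.424)/(1 + 0.331×0.424) = 0.7550/1.14034 = 0.6621

u ≈ 0.6621c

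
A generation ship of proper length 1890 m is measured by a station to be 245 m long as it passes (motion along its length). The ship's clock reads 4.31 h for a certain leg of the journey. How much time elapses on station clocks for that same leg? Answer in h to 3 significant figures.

Δt ≈ 33.2 h

Length contraction ⇒ γ = L₀/L = 1890/245 = 7.7143
Time dilation: Δt = γτ₀ = 7.7143 × 4.31 h = 33.2 h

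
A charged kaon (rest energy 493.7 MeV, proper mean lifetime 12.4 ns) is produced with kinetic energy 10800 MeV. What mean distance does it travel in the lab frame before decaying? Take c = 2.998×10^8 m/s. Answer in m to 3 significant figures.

d ≈ 85.0 m

γ = 1 + K/(m₀c²) = 1 + 10800/493.7 = 22.876
β = √(1 − 1/γ²) = 0.99904
Dilated lifetime: γτ₀ = 22.876 × 12.4 ns = 283.66 ns
d = βc·γτ₀ = 0.99904 × (2.998×10^8 m/s) × 2.8366×10^-7 s = 85.0 m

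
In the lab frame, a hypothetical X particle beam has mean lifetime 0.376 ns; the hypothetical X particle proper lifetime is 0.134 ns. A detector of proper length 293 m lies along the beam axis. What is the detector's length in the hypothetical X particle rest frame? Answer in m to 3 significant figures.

Time dilation ⇒ γ = Δt/τ₀ = 0.376/0.134 = 2.8060
Length contraction: L = L₀/γ = 293/2.8060 = 104 m

L ≈ 104 m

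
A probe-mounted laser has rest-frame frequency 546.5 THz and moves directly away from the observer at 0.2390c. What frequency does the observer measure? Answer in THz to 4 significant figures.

f_obs ≈ 428.3 THz

Relativistic Doppler: f_obs = f_src √((1−β)/(1+β))
= 546.5 × √(0.761000/1.23900) = 546.5 × 0.783712 = 428.3 THz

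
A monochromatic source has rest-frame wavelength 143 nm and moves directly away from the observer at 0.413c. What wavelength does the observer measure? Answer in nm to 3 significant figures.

Relativistic Doppler: λ_obs = λ_src √((1+β)/(1−β))
= 143 × √(1.4130/0.58700) = 143 × 1.5515 = 222 nm

λ_obs ≈ 222 nm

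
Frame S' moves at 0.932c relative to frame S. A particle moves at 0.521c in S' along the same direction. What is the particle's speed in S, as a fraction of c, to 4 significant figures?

Relativistic velocity addition: u = (u' + v)/(1 + u'v/c²)
= (0.521 + 0.932)/(1 + 0.521×0.932) = 1.453/1.48557 = 0.9781

u ≈ 0.9781c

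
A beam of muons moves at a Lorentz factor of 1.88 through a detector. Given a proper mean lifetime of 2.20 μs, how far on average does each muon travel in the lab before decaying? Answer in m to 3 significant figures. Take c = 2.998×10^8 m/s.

d ≈ 1050 m

β = √(1 − 1/γ²) = √(1 − 1/1.88²) = 0.84680
Dilated lifetime: Δt = γτ₀ = 1.88 × 2.20 μs = 4.1360 μs
d = vΔt = 0.84680c × 4.1360 μs = 2.5387×10^8 m/s × 4.1360×10^-6 s = 1050 m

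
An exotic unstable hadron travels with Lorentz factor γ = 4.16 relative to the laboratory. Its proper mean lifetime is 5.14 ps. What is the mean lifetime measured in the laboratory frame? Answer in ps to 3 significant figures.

γ = 4.16 (given)
Time dilation: Δt = γτ₀ = 4.16 × 5.14 ps = 21.4 ps

Δt ≈ 21.4 ps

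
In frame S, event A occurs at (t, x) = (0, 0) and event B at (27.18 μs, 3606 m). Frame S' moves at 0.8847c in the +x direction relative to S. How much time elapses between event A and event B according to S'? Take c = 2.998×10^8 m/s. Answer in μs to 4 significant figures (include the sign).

Δt' ≈ 35.48 μs

γ = 1/√(1 − 0.8847²) = 2.14518
Δt' = γ(Δt − vΔx/c²) = 2.14518 × (27.18 μs − 0.8847×3606 m / (2.998×10^8 m/s))
= 2.14518 × (16.5388 μs) = 35.48 μs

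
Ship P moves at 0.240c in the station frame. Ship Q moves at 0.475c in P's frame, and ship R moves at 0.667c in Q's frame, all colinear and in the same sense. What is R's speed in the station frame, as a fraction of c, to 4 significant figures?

u ≈ 0.9165c

Compose boost 2: (0.475 + 0.240)/(1 + 0.475×0.240) = 0.7150/1.11400 = 0.641831
Compose boost 3: (0.667 + 0.641831)/(1 + 0.667×0.641831) = 1.30883/1.42810 = 0.9165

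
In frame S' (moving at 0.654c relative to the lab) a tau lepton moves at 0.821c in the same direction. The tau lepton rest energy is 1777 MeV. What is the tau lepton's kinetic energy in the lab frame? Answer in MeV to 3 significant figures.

K ≈ 4550 MeV

u_lab = (0.821 + 0.654)/(1 + 0.821×0.654) = 0.959703
γ = 1/√(1 − 0.959703²) = 3.5585
K = (γ − 1)m₀c² = (3.5585 − 1) × 1777 = 2.5585 × 1777 = 4550 MeV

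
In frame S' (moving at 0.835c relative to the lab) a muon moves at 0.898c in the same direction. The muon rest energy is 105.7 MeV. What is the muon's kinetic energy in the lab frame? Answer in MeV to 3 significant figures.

K ≈ 658 MeV

u_lab = (0.898 + 0.835)/(1 + 0.898×0.835) = 0.990382
γ = 1/√(1 − 0.990382²) = 7.2275
K = (γ − 1)m₀c² = (7.2275 − 1) × 105.7 = 6.2275 × 105.7 = 658 MeV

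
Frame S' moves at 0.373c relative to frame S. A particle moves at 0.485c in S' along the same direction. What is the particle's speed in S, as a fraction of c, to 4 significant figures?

u ≈ 0.7266c

Relativistic velocity addition: u = (u' + v)/(1 + u'v/c²)
= (0.485 + 0.373)/(1 + 0.485×0.373) = 0.8580/1.18091 = 0.7266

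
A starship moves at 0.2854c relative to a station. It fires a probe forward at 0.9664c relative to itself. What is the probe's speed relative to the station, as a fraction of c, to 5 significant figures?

Relativistic velocity addition: u = (u' + v)/(1 + u'v/c²)
= (0.9664 + 0.2854)/(1 + 0.9664×0.2854) = 1.2518/1.275811 = 0.98118

u ≈ 0.98118c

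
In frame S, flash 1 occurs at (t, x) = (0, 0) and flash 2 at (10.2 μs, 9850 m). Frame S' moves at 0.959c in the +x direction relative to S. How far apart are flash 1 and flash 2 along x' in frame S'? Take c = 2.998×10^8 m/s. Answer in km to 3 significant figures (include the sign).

Δx' ≈ 24.4 km

γ = 1/√(1 − 0.959²) = 3.5285
Δx' = γ(Δx − vΔt) = 3.5285 × (9850 m − 0.959×(2.998×10^8 m/s)×10.2×10^-6 s)
= 3.5285 × (6917.4 m) = 24.4 km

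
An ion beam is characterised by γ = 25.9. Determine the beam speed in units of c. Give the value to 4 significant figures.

β ≈ 0.9993

β = √(1 − 1/γ²) = √(1 − 1/25.9²) = √(0.998509) = 0.9993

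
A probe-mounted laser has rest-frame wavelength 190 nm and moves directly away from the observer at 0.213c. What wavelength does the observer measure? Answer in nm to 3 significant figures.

λ_obs ≈ 236 nm

Relativistic Doppler: λ_obs = λ_src √((1+β)/(1−β))
= 190 × √(1.2130/0.78700) = 190 × 1.2415 = 236 nm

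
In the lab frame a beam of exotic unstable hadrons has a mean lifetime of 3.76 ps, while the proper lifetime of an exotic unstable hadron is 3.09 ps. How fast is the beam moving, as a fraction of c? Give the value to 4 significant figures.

β ≈ 0.5698

γ = Δt/τ₀ = 3.76/3.09 = 1.21683
β = √(1 − 1/γ²) = √(1 − 1/1.21683²) = 0.5698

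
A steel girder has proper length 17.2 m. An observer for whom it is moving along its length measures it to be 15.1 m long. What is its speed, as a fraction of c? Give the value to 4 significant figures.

β ≈ 0.4788

γ = L₀/L = 17.2/15.1 = 1.13907
β = √(1 − 1/γ²) = 0.4788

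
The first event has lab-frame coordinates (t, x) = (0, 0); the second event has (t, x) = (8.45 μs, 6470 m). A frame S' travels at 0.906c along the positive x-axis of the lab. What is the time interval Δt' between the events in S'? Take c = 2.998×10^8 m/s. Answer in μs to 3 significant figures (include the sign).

γ = 1/√(1 − 0.906²) = 2.3625
Δt' = γ(Δt − vΔx/c²) = 2.3625 × (8.45 μs − 0.906×6470 m / (2.998×10^8 m/s))
= 2.3625 × (-11.102 μs) = -26.2 μs

Δt' ≈ -26.2 μs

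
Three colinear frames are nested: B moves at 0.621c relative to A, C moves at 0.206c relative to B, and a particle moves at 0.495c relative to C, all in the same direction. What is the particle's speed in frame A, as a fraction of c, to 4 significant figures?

u ≈ 0.9011c

Compose boost 2: (0.206 + 0.621)/(1 + 0.206×0.621) = 0.8270/1.12793 = 0.733204
Compose boost 3: (0.495 + 0.733204)/(1 + 0.495×0.733204) = 1.22820/1.36294 = 0.9011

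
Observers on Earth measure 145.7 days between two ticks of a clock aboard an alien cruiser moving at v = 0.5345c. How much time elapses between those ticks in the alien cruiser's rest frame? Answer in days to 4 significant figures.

τ₀ ≈ 123.1 days

γ = 1/√(1 − 0.5345²) = 1.18320
Proper time: τ₀ = Δt/γ = 145.7/1.18320 = 123.1 days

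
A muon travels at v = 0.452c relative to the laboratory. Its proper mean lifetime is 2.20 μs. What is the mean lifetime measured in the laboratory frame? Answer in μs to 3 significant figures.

Δt ≈ 2.47 μs

γ = 1/√(1 − 0.452²) = 1.1211
Time dilation: Δt = γτ₀ = 1.1211 × 2.20 μs = 2.47 μs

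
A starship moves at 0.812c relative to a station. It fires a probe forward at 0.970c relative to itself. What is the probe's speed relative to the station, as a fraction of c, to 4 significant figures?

Relativistic velocity addition: u = (u' + v)/(1 + u'v/c²)
= (0.970 + 0.812)/(1 + 0.970×0.812) = 1.782/1.78764 = 0.9968

u ≈ 0.9968c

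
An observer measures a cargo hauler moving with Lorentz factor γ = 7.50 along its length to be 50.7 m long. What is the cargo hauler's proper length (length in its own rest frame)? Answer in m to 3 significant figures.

γ = 7.50 (given)
L₀ = γL = 7.50 × 50.7 = 380 m

L₀ ≈ 380 m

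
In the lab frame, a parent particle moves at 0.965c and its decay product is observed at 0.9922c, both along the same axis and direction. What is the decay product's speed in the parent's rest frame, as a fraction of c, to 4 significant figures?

u' ≈ 0.6396c

Inverse velocity addition: u' = (u − v)/(1 − uv/c²)
= (0.9922 − 0.965)/(1 − 0.9922×0.965) = 0.02720/0.0425270 = 0.6396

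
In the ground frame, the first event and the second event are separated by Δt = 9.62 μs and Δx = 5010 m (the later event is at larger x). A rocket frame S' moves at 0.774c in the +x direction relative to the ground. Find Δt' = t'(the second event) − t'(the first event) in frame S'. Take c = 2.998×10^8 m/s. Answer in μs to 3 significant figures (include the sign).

γ = 1/√(1 − 0.774²) = 1.5793
Δt' = γ(Δt − vΔx/c²) = 1.5793 × (9.62 μs − 0.774×5010 m / (2.998×10^8 m/s))
= 1.5793 × (-3.3144 μs) = -5.23 μs

Δt' ≈ -5.23 μs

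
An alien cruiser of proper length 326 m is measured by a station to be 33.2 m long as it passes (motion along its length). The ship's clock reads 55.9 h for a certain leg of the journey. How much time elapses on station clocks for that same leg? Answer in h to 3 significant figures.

Length contraction ⇒ γ = L₀/L = 326/33.2 = 9.8193
Time dilation: Δt = γτ₀ = 9.8193 × 55.9 h = 549 h

Δt ≈ 549 h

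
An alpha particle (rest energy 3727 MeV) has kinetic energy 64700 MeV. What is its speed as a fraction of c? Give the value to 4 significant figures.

β ≈ 0.9985

γ = 1 + K/(m₀c²) = 1 + 64700/3727 = 18.3598
β = √(1 − 1/γ²) = 0.9985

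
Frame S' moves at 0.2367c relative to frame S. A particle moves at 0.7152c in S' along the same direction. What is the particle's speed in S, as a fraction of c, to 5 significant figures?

Relativistic velocity addition: u = (u' + v)/(1 + u'v/c²)
= (0.7152 + 0.2367)/(1 + 0.7152×0.2367) = 0.95190/1.169288 = 0.81409

u ≈ 0.81409c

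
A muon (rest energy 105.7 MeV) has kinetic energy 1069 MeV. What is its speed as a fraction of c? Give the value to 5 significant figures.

γ = 1 + K/(m₀c²) = 1 + 1069/105.7 = 11.11353
β = √(1 − 1/γ²) = 0.99594

β ≈ 0.99594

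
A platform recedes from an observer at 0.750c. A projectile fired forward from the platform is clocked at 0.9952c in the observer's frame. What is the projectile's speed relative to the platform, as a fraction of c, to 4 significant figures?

u' ≈ 0.9669c

Inverse velocity addition: u' = (u − v)/(1 − uv/c²)
= (0.9952 − 0.750)/(1 − 0.9952×0.750) = 0.2452/0.253600 = 0.9669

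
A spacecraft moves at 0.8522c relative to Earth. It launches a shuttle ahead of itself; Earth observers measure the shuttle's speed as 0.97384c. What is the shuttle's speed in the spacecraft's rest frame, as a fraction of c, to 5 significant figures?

Inverse velocity addition: u' = (u − v)/(1 − uv/c²)
= (0.97384 − 0.8522)/(1 − 0.97384×0.8522) = 0.12164/0.1700936 = 0.71514

u' ≈ 0.71514c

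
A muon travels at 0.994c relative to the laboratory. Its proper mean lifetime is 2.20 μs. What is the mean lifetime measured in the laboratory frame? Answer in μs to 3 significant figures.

Δt ≈ 20.1 μs

γ = 1/√(1 − 0.994²) = 9.1424
Time dilation: Δt = γτ₀ = 9.1424 × 2.20 μs = 20.1 μs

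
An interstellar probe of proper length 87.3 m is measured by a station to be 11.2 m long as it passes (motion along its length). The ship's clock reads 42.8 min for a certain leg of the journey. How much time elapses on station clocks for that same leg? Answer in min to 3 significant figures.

Δt ≈ 334 min

Length contraction ⇒ γ = L₀/L = 87.3/11.2 = 7.7946
Time dilation: Δt = γτ₀ = 7.7946 × 42.8 min = 334 min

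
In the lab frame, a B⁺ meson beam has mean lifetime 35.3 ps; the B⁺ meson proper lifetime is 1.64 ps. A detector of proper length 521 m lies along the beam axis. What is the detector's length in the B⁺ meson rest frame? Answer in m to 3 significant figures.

Time dilation ⇒ γ = Δt/τ₀ = 35.3/1.64 = 21.524
Length contraction: L = L₀/γ = 521/21.524 = 24.2 m

L ≈ 24.2 m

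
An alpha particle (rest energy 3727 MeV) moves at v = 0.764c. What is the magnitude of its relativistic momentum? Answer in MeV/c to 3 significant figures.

p ≈ 4410 MeV/c

γ = 1/√(1 − 0.764²) = 1.5499
p = γβm₀c = 1.5499 × 0.764 × 3727 MeV/c = 4410 MeV/c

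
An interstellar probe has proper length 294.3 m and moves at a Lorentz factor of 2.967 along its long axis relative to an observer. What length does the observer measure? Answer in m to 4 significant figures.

L ≈ 99.19 m

γ = 2.967 (given)
Length contraction: L = L₀/γ = 294.3/2.967 = 99.19 m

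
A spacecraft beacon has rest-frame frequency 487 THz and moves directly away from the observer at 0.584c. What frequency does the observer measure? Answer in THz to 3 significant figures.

f_obs ≈ 250 THz

Relativistic Doppler: f_obs = f_src √((1−β)/(1+β))
= 487 × √(0.41600/1.5840) = 487 × 0.51247 = 250 THz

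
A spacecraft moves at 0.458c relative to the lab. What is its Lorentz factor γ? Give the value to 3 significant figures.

γ ≈ 1.12

γ = 1/√(1 − β²) = 1/√(1 − 0.458²) = 1/√(0.79024) = 1.12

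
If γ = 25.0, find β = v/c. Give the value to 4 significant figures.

β ≈ 0.9992

β = √(1 − 1/γ²) = √(1 − 1/25.0²) = √(0.998400) = 0.9992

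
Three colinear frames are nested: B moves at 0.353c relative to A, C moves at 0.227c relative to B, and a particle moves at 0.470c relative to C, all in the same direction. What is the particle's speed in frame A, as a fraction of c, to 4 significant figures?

Compose boost 2: (0.227 + 0.353)/(1 + 0.227×0.353) = 0.5800/1.08013 = 0.536972
Compose boost 3: (0.470 + 0.536972)/(1 + 0.470×0.536972) = 1.00697/1.25238 = 0.8040

u ≈ 0.8040c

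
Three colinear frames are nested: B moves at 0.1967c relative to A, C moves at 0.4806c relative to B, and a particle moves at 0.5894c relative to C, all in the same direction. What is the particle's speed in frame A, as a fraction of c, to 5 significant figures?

Compose boost 2: (0.4806 + 0.1967)/(1 + 0.4806×0.1967) = 0.67730/1.094534 = 0.6188021
Compose boost 3: (0.5894 + 0.6188021)/(1 + 0.5894×0.6188021) = 1.208202/1.364722 = 0.88531

u ≈ 0.88531c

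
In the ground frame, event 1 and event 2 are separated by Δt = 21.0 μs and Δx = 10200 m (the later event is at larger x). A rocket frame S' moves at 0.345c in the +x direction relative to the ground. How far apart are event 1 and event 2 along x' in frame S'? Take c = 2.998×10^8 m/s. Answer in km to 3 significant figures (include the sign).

γ = 1/√(1 − 0.345²) = 1.0654
Δx' = γ(Δx − vΔt) = 1.0654 × (10200 m − 0.345×(2.998×10^8 m/s)×21.0×10^-6 s)
= 1.0654 × (8027.9 m) = 8.55 km

Δx' ≈ 8.55 km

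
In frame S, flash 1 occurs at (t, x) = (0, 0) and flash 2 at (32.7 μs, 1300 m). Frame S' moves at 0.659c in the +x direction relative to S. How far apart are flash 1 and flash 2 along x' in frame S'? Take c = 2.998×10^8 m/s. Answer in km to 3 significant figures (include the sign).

γ = 1/√(1 − 0.659²) = 1.3295
Δx' = γ(Δx − vΔt) = 1.3295 × (1300 m − 0.659×(2.998×10^8 m/s)×32.7×10^-6 s)
= 1.3295 × (-5160.5 m) = -6.86 km

Δx' ≈ -6.86 km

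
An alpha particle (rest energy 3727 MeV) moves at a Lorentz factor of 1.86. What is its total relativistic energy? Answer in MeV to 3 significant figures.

E ≈ 6930 MeV

γ = 1.86 (given)
E = γm₀c² = 1.86 × 3727 MeV = 6930 MeV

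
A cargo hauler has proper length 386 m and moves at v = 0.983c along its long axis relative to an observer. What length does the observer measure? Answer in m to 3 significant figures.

L ≈ 70.9 m

γ = 1/√(1 − 0.983²) = 5.4465
Length contraction: L = L₀/γ = 386/5.4465 = 70.9 m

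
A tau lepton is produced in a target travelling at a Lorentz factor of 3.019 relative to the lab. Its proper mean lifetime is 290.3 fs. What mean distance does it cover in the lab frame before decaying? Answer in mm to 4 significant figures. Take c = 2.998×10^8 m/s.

d ≈ 0.2479 mm

β = √(1 − 1/γ²) = √(1 − 1/3.019²) = 0.943548
Dilated lifetime: Δt = γτ₀ = 3.019 × 290.3 fs = 876.416 fs
d = vΔt = 0.943548c × 876.416 fs = 2.82876×10^8 m/s × 8.76416×10^-13 s = 0.2479 mm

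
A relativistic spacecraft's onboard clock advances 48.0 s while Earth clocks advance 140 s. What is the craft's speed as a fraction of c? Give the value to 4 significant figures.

β ≈ 0.9394

γ = Δt/τ₀ = 140/48.0 = 2.91667
β = √(1 − 1/γ²) = √(1 − 1/2.91667²) = 0.9394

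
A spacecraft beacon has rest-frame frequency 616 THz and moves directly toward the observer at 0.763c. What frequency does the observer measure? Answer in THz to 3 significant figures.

f_obs ≈ 1680 THz

Relativistic Doppler: f_obs = f_src √((1+β)/(1−β))
= 616 × √(1.7630/0.23700) = 616 × 2.7274 = 1680 THz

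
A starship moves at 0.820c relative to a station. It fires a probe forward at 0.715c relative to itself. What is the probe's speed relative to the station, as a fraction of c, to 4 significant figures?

u ≈ 0.9677c

Relativistic velocity addition: u = (u' + v)/(1 + u'v/c²)
= (0.715 + 0.820)/(1 + 0.715×0.820) = 1.535/1.58630 = 0.9677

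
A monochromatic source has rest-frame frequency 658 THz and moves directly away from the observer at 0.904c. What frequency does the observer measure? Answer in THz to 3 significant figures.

f_obs ≈ 148 THz

Relativistic Doppler: f_obs = f_src √((1−β)/(1+β))
= 658 × √(0.096000/1.9040) = 658 × 0.22454 = 148 THz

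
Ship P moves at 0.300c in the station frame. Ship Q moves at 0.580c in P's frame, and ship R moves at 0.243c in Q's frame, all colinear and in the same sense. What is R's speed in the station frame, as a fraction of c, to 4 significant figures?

Compose boost 2: (0.580 + 0.300)/(1 + 0.580×0.300) = 0.8800/1.17400 = 0.749574
Compose boost 3: (0.243 + 0.749574)/(1 + 0.243×0.749574) = 0.992574/1.18215 = 0.8396

u ≈ 0.8396c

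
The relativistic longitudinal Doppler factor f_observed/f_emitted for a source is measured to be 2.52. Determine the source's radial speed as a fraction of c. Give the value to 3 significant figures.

β ≈ 0.728

f_obs/f_src = √((1+β)/(1−β)) = 2.52  ⇒  (1+β)/(1−β) = 6.3504
β = |1 − D²|/(1 + D²) = |1 − 6.3504|/(1 + 6.3504) = 0.728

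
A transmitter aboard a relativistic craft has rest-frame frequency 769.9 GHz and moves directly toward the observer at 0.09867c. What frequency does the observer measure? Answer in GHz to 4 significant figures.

Relativistic Doppler: f_obs = f_src √((1+β)/(1−β))
= 769.9 × √(1.09867/0.901330) = 769.9 × 1.10406 = 850.0 GHz

f_obs ≈ 850.0 GHz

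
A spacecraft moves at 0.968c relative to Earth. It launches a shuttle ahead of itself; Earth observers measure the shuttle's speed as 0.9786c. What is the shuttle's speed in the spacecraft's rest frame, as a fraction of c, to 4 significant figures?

u' ≈ 0.2011c

Inverse velocity addition: u' = (u − v)/(1 − uv/c²)
= (0.9786 − 0.968)/(1 − 0.9786×0.968) = 0.01060/0.0527152 = 0.2011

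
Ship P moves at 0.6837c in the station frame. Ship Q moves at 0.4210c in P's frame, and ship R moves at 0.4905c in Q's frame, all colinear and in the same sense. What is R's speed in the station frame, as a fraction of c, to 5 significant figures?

Compose boost 2: (0.4210 + 0.6837)/(1 + 0.4210×0.6837) = 1.1047/1.287838 = 0.8577944
Compose boost 3: (0.4905 + 0.8577944)/(1 + 0.4905×0.8577944) = 1.348294/1.420748 = 0.94900

u ≈ 0.94900c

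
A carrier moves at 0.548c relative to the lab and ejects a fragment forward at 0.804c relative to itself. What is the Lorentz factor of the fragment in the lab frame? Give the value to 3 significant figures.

u_lab = (0.804 + 0.548)/(1 + 0.804×0.548) = 1.352/1.44059 = 0.938503
γ = 1/√(1 − 0.938503²) = 2.90

γ ≈ 2.90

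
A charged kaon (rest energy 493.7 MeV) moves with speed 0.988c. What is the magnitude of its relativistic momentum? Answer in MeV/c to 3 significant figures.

p ≈ 3160 MeV/c

γ = 1/√(1 − 0.988²) = 6.4744
p = γβm₀c = 6.4744 × 0.988 × 493.7 MeV/c = 3160 MeV/c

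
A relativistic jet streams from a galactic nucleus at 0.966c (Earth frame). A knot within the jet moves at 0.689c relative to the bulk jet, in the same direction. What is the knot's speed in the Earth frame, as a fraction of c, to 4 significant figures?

u ≈ 0.9937c

Relativistic velocity addition: u = (u' + v)/(1 + u'v/c²)
= (0.689 + 0.966)/(1 + 0.689×0.966) = 1.655/1.66557 = 0.9937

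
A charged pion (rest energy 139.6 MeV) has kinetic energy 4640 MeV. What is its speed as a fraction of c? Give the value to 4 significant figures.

β ≈ 0.9996

γ = 1 + K/(m₀c²) = 1 + 4640/139.6 = 34.2378
β = √(1 − 1/γ²) = 0.9996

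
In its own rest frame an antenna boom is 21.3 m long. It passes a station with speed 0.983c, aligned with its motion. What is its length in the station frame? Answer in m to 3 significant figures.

L ≈ 3.91 m

γ = 1/√(1 − 0.983²) = 5.4465
Length contraction: L = L₀/γ = 21.3/5.4465 = 3.91 m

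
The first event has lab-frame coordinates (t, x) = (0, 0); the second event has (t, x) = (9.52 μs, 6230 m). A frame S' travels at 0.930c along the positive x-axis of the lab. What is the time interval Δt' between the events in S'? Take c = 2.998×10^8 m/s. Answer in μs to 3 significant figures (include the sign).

γ = 1/√(1 − 0.930²) = 2.7206
Δt' = γ(Δt − vΔx/c²) = 2.7206 × (9.52 μs − 0.930×6230 m / (2.998×10^8 m/s))
= 2.7206 × (-9.8059 μs) = -26.7 μs

Δt' ≈ -26.7 μs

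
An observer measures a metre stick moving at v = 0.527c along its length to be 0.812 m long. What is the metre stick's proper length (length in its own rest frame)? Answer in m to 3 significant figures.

γ = 1/√(1 − 0.527²) = 1.1767
L₀ = γL = 1.1767 × 0.812 = 0.955 m

L₀ ≈ 0.955 m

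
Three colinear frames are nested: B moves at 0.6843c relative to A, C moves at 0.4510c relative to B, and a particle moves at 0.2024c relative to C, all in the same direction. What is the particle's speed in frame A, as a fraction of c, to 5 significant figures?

u ≈ 0.91014c

Compose boost 2: (0.4510 + 0.6843)/(1 + 0.4510×0.6843) = 1.1353/1.308619 = 0.8675556
Compose boost 3: (0.2024 + 0.8675556)/(1 + 0.2024×0.8675556) = 1.069956/1.175593 = 0.91014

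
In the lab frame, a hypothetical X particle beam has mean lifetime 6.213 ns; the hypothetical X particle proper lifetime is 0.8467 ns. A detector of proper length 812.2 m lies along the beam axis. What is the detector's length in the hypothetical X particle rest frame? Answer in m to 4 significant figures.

Time dilation ⇒ γ = Δt/τ₀ = 6.213/0.8467 = 7.33790
Length contraction: L = L₀/γ = 812.2/7.33790 = 110.7 m

L ≈ 110.7 m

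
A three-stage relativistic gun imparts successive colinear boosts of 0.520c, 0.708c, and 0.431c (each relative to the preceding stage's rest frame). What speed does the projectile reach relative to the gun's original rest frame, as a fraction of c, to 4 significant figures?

u ≈ 0.9580c

Compose boost 2: (0.708 + 0.520)/(1 + 0.708×0.520) = 1.228/1.36816 = 0.897556
Compose boost 3: (0.431 + 0.897556)/(1 + 0.431×0.897556) = 1.32856/1.38685 = 0.9580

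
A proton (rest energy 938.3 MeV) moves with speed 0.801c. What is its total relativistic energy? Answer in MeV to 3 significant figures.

γ = 1/√(1 − 0.801²) = 1.6704
E = γm₀c² = 1.6704 × 938.3 MeV = 1570 MeV

E ≈ 1570 MeV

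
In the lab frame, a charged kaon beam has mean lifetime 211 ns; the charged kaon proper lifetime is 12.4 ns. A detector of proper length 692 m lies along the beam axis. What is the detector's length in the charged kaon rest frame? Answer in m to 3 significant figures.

Time dilation ⇒ γ = Δt/τ₀ = 211/12.4 = 17.016
Length contraction: L = L₀/γ = 692/17.016 = 40.7 m

L ≈ 40.7 m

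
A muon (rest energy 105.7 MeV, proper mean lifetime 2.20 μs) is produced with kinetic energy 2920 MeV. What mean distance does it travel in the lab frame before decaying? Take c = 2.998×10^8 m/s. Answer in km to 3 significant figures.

γ = 1 + K/(m₀c²) = 1 + 2920/105.7 = 28.625
β = √(1 − 1/γ²) = 0.99939
Dilated lifetime: γτ₀ = 28.625 × 2.20 μs = 62.976 μs
d = βc·γτ₀ = 0.99939 × (2.998×10^8 m/s) × 6.2976×10^-5 s = 18.9 km

d ≈ 18.9 km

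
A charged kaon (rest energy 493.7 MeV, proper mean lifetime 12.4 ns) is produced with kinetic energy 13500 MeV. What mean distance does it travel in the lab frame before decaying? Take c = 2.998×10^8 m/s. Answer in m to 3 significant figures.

γ = 1 + K/(m₀c²) = 1 + 13500/493.7 = 28.345
β = √(1 − 1/γ²) = 0.99938
Dilated lifetime: γτ₀ = 28.345 × 12.4 ns = 351.47 ns
d = βc·γτ₀ = 0.99938 × (2.998×10^8 m/s) × 3.5147×10^-7 s = 105 m

d ≈ 105 m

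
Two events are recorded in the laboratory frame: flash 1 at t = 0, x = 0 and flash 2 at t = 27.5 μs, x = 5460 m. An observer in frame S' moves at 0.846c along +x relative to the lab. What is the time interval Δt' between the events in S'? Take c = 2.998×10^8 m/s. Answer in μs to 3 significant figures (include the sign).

Δt' ≈ 22.7 μs

γ = 1/√(1 − 0.846²) = 1.8755
Δt' = γ(Δt − vΔx/c²) = 1.8755 × (27.5 μs − 0.846×5460 m / (2.998×10^8 m/s))
= 1.8755 × (12.093 μs) = 22.7 μs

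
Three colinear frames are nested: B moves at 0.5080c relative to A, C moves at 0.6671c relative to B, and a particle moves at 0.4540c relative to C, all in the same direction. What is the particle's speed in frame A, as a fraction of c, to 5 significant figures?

Compose boost 2: (0.6671 + 0.5080)/(1 + 0.6671×0.5080) = 1.1751/1.338887 = 0.8776694
Compose boost 3: (0.4540 + 0.8776694)/(1 + 0.4540×0.8776694) = 1.331669/1.398462 = 0.95224

u ≈ 0.95224c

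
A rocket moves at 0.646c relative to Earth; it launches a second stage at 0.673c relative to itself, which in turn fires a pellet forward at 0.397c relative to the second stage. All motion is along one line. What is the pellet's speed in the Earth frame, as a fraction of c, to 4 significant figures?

u ≈ 0.9644c

Compose boost 2: (0.673 + 0.646)/(1 + 0.673×0.646) = 1.319/1.43476 = 0.919319
Compose boost 3: (0.397 + 0.919319)/(1 + 0.397×0.919319) = 1.31632/1.36497 = 0.9644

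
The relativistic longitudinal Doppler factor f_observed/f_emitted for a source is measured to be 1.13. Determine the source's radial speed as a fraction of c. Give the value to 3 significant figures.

f_obs/f_src = √((1+β)/(1−β)) = 1.13  ⇒  (1+β)/(1−β) = 1.2769
β = |1 − D²|/(1 + D²) = |1 − 1.2769|/(1 + 1.2769) = 0.122

β ≈ 0.122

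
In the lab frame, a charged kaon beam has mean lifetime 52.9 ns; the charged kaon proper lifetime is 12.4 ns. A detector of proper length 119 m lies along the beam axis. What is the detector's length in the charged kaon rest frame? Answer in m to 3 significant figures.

Time dilation ⇒ γ = Δt/τ₀ = 52.9/12.4 = 4.2661
Length contraction: L = L₀/γ = 119/4.2661 = 27.9 m

L ≈ 27.9 m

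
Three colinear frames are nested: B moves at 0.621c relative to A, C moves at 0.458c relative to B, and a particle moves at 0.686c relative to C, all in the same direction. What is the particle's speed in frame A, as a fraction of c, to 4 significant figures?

u ≈ 0.9681c

Compose boost 2: (0.458 + 0.621)/(1 + 0.458×0.621) = 1.079/1.28442 = 0.840069
Compose boost 3: (0.686 + 0.840069)/(1 + 0.686×0.840069) = 1.52607/1.57629 = 0.9681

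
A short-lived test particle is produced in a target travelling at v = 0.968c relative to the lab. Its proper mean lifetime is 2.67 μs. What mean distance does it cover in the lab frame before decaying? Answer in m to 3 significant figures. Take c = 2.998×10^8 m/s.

d ≈ 3090 m

γ = 1/√(1 − 0.968²) = 3.9849
Dilated lifetime: Δt = γτ₀ = 3.9849 × 2.67 μs = 10.640 μs
d = vΔt = 0.968c × 10.640 μs = 2.9021×10^8 m/s × 1.0640×10^-5 s = 3090 m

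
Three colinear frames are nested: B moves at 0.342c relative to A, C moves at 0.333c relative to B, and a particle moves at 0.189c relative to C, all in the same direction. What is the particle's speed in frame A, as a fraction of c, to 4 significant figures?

u ≈ 0.7133c

Compose boost 2: (0.333 + 0.342)/(1 + 0.333×0.342) = 0.6750/1.11389 = 0.605987
Compose boost 3: (0.189 + 0.605987)/(1 + 0.189×0.605987) = 0.794987/1.11453 = 0.7133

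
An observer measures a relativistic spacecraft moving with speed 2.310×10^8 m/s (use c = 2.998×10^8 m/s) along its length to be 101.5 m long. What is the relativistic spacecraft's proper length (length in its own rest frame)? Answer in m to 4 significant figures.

L₀ ≈ 159.2 m

β = v/c = 2.310×10^8 / 2.998×10^8 = 0.770514
γ = 1/√(1 − 0.770514²) = 1.56882
L₀ = γL = 1.56882 × 101.5 = 159.2 m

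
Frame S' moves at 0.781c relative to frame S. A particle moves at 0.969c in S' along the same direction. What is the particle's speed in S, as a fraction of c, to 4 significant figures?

u ≈ 0.9961c

Relativistic velocity addition: u = (u' + v)/(1 + u'v/c²)
= (0.969 + 0.781)/(1 + 0.969×0.781) = 1.750/1.75679 = 0.9961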